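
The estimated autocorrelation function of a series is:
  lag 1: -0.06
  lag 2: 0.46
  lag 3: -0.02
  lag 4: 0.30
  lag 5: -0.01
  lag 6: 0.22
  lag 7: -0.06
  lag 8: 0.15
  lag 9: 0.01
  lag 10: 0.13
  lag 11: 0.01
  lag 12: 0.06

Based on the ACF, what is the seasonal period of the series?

The largest autocorrelation is r_2 = 0.46, with weaker echoes at lags 4 (0.30), 6 (0.22) and 8 (0.15); the remaining lags stay at or below 0.13.
The dominant spike at lag 2 indicates a seasonal period of 2.

2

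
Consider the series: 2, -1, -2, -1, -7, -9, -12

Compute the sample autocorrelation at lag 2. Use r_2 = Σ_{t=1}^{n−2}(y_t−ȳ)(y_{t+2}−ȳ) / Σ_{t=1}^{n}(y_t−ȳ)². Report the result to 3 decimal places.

Mean ȳ = (2 − 1 − 2 − 1 − 7 − 9 − 12)/7 = -4.2857
Deviations from mean: 6.2857, 3.2857, 2.2857, 3.2857, -2.7143, -4.7143, -7.7143
Numerator Σ_{t=1}^{5}(y_t−ȳ)(y_{t+2}−ȳ) = 24.4082
Denominator Σ(y_t−ȳ)² = 155.4286
r_2 = 24.4082 / 155.4286 = 0.157

0.157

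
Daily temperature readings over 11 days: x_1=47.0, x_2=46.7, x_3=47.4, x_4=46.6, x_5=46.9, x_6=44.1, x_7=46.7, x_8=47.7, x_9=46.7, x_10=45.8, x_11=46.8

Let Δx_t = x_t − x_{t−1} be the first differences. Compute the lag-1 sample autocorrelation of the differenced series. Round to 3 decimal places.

First differences Δx: -0.3, 0.7, -0.8, 0.3, -2.8, 2.6, 1.0, -1.0, -0.9, 1.0
Mean of differences = -0.0200
Numerator Σ(Δx_t−Δx̄)(Δx_{t+1}−Δx̄) = -7.5484
Denominator Σ(Δx_t−Δx̄)² = 19.7160
r_1(Δx) = -7.5484 / 19.7160 = -0.383

-0.383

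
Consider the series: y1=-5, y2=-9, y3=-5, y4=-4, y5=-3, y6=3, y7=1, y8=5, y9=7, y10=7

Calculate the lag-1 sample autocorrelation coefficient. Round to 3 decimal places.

Mean ȳ = (-5 − 9 − 5 − 4 − 3 + 3 + 1 + 5 + 7 + 7)/10 = -0.3000
Numerator Σ_{t=1}^{9}(y_t−ȳ)(y_{t+1}−ȳ) = 203.4100
Denominator Σ(y_t−ȳ)² = 288.1000
r_1 = 203.4100 / 288.1000 = 0.706

0.706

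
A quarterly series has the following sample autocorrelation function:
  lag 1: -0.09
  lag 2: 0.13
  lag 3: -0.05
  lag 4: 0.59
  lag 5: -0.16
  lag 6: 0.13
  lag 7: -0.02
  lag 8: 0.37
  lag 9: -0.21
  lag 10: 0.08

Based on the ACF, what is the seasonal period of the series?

The largest autocorrelation is r_4 = 0.59, with a weaker echo at lag 8 (0.37); the remaining lags stay at or below 0.13.
The dominant spike at lag 4 indicates a seasonal period of 4.

4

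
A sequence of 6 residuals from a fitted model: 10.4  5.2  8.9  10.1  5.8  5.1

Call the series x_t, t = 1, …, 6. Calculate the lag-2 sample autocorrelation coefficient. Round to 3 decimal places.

Mean x̄ = (10.4 + 5.2 + 8.9 + 10.1 + 5.8 + 5.1)/6 = 7.5833
Deviations from mean: 2.8167, -2.3833, 1.3167, 2.5167, -1.7833, -2.4833
Σ(x_t−x̄)(x_{t+2}−x̄) = (3.7086) + (-5.9981) + (-2.3481) + (-6.2497) = -10.8872
Denominator Σ(x_t−x̄)² = 31.0283
r_2 = -10.8872 / 31.0283 = -0.351

-0.351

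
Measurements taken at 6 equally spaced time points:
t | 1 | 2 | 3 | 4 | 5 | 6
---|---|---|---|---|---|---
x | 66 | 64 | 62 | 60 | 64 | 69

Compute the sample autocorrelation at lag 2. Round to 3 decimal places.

-0.472

Mean x̄ = (66 + 64 + 62 + 60 + 64 + 69)/6 = 64.1667
Deviations from mean: 1.8333, -0.1667, -2.1667, -4.1667, -0.1667, 4.8333
Numerator Σ_{t=1}^{4}(x_t−x̄)(x_{t+2}−x̄) = -23.0556
Denominator Σ(x_t−x̄)² = 48.8333
r_2 = -23.0556 / 48.8333 = -0.472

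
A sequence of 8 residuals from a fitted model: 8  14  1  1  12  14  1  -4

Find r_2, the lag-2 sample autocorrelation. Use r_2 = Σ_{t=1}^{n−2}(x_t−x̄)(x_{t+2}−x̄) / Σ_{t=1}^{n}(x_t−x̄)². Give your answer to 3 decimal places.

Mean x̄ = (8 + 14 + 1 + 1 + 12 + 14 + 1 − 4)/8 = 5.8750
Numerator Σ_{t=1}^{6}(x_t−x̄)(x_{t+2}−x̄) = -229.5313
Denominator Σ(x_t−x̄)² = 342.8750
r_2 = -229.5313 / 342.8750 = -0.669

-0.669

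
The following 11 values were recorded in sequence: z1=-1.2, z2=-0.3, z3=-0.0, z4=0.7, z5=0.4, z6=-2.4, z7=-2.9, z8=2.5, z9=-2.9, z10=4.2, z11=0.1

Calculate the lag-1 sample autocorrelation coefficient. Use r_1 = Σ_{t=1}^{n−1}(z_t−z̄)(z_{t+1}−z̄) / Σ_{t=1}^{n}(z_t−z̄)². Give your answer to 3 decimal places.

Mean z̄ = (-1.2 − 0.3 − 0.0 + 0.7 + 0.4 − 2.4 − 2.9 + 2.5 − 2.9 + 4.2 + 0.1)/11 = -0.1636
Numerator Σ_{t=1}^{10}(z_t−z̄)(z_{t+1}−z̄) = -19.7613
Denominator Σ(z_t−z̄)² = 48.3655
r_1 = -19.7613 / 48.3655 = -0.409

-0.409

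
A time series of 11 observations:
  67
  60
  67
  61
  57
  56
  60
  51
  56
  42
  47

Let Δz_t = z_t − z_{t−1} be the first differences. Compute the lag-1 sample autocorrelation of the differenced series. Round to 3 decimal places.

First differences Δz: -7, 7, -6, -4, -1, 4, -9, 5, -14, 5
Mean of differences = -2.0000
Numerator Σ(Δz_t−Δz̄)(Δz_{t+1}−Δz̄) = -328.0000
Denominator Σ(Δz_t−Δz̄)² = 454.0000
r_1(Δz) = -328.0000 / 454.0000 = -0.722

-0.722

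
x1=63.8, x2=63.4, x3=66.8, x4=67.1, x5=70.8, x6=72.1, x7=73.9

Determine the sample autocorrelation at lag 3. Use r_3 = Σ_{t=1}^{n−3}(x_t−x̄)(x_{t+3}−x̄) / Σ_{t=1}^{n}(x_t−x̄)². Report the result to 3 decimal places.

Mean x̄ = (63.8 + 63.4 + 66.8 + 67.1 + 70.8 + 72.1 + 73.9)/7 = 68.2714
Deviations from mean: -4.4714, -4.8714, -1.4714, -1.1714, 2.5286, 3.8286, 5.6286
Σ(x_t−x̄)(x_{t+3}−x̄) = (5.2380) + (-12.3178) + (-5.6335) + (-6.5935) = -19.3067
Denominator Σ(x_t−x̄)² = 99.9943
r_3 = -19.3067 / 99.9943 = -0.193

-0.193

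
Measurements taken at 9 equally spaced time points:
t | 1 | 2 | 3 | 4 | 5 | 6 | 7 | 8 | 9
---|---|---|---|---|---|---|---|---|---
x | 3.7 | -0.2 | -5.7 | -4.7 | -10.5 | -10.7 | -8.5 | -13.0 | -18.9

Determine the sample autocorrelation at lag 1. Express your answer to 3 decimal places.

Mean x̄ = (3.7 − 0.2 − 5.7 − 4.7 − 10.5 − 10.7 − 8.5 − 13.0 − 18.9)/9 = -7.6111
Numerator Σ_{t=1}^{8}(x_t−x̄)(x_{t+1}−x̄) = 172.4388
Denominator Σ(x_t−x̄)² = 370.1489
r_1 = 172.4388 / 370.1489 = 0.466

0.466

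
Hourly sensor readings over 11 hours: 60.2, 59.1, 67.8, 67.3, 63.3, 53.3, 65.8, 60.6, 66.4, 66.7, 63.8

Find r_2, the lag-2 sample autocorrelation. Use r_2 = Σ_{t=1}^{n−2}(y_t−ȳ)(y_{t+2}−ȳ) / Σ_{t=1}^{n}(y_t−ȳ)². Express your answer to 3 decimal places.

Mean ȳ = (60.2 + 59.1 + 67.8 + 67.3 + 63.3 + 53.3 + 65.8 + 60.6 + 66.4 + 66.7 + 63.8)/11 = 63.1182
Numerator Σ_{t=1}^{9}(y_t−ȳ)(y_{t+2}−ȳ) = -43.4416
Denominator Σ(y_t−ȳ)² = 198.0964
r_2 = -43.4416 / 198.0964 = -0.219

-0.219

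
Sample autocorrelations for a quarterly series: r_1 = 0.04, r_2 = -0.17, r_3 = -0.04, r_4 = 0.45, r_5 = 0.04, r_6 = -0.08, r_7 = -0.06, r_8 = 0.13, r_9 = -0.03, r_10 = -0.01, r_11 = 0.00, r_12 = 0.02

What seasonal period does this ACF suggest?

4

The largest autocorrelation is r_4 = 0.45; the remaining lags stay at or below 0.13.
The dominant spike at lag 4 indicates a seasonal period of 4.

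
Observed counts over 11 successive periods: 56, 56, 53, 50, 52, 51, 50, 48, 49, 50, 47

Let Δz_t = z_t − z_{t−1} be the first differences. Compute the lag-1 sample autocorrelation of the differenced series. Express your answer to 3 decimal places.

First differences Δz: 0, -3, -3, 2, -1, -1, -2, 1, 1, -3
Mean of differences = -0.9000
Numerator Σ(Δz_t−Δz̄)(Δz_{t+1}−Δz̄) = -6.2100
Denominator Σ(Δz_t−Δz̄)² = 30.9000
r_1(Δz) = -6.2100 / 30.9000 = -0.201

-0.201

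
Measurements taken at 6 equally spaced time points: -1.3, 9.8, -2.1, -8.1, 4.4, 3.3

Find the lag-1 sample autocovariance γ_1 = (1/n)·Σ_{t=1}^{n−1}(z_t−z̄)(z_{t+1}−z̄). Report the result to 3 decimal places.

Mean z̄ = (-1.3 + 9.8 − 2.1 − 8.1 + 4.4 + 3.3)/6 = 1.0000
Σ_{t=1}^{5}(z_t−z̄)(z_{t+1}−z̄) = -42.4300
γ_1 = -42.4300 / 6 = -7.072

-7.072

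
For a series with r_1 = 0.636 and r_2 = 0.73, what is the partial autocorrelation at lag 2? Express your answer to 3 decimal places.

φ_{22} = (r_2 − r_1²) / (1 − r_1²)
r_1² = (0.636)² = 0.404496
Numerator = 0.73 − 0.4045 = 0.3255; denominator = 1 − 0.4045 = 0.5955
φ_{22} = 0.3255 / 0.5955 = 0.547

0.547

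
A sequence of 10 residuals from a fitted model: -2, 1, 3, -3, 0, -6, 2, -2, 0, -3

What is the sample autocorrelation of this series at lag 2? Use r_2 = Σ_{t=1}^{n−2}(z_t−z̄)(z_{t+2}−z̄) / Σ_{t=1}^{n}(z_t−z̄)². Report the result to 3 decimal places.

Mean z̄ = (-2 + 1 + 3 − 3 + 0 − 6 + 2 − 2 + 0 − 3)/10 = -1.0000
Numerator Σ_{t=1}^{8}(z_t−z̄)(z_{t+2}−z̄) = 19.0000
Denominator Σ(z_t−z̄)² = 66.0000
r_2 = 19.0000 / 66.0000 = 0.288

0.288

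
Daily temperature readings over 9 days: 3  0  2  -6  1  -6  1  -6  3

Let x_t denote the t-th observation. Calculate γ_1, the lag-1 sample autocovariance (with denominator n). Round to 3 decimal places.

Mean x̄ = (3 + 0 + 2 − 6 + 1 − 6 + 1 − 6 + 3)/9 = -0.8889
Σ_{t=1}^{8}(x_t−x̄)(x_{t+1}−x̄) = -67.2346
γ_1 = -67.2346 / 9 = -7.471

-7.471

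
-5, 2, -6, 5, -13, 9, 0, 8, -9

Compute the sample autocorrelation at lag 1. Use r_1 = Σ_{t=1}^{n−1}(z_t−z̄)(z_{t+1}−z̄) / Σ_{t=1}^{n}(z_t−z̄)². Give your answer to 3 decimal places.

-0.634

Mean z̄ = (-5 + 2 − 6 + 5 − 13 + 9 + 0 + 8 − 9)/9 = -1.0000
Numerator Σ_{t=1}^{8}(z_t−z̄)(z_{t+1}−z̄) = -302.0000
Denominator Σ(z_t−z̄)² = 476.0000
r_1 = -302.0000 / 476.0000 = -0.634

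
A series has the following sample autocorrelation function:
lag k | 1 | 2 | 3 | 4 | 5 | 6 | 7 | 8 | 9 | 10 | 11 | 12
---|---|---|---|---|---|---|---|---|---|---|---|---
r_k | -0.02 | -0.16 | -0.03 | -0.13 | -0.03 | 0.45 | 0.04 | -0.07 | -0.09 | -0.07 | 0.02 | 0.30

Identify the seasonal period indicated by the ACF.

6

The largest autocorrelation is r_6 = 0.45, with a weaker echo at lag 12 (0.30); the remaining lags stay at or below 0.04.
The dominant spike at lag 6 indicates a seasonal period of 6.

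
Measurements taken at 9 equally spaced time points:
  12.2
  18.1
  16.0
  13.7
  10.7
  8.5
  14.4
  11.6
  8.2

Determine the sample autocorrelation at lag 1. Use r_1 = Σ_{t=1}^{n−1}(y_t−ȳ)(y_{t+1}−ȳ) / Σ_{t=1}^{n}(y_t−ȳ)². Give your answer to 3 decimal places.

Mean ȳ = (12.2 + 18.1 + 16.0 + 13.7 + 10.7 + 8.5 + 14.4 + 11.6 + 8.2)/9 = 12.6000
Numerator Σ_{t=1}^{8}(y_t−ȳ)(y_{t+1}−ȳ) = 21.1600
Denominator Σ(y_t−ȳ)² = 87.2000
r_1 = 21.1600 / 87.2000 = 0.243

0.243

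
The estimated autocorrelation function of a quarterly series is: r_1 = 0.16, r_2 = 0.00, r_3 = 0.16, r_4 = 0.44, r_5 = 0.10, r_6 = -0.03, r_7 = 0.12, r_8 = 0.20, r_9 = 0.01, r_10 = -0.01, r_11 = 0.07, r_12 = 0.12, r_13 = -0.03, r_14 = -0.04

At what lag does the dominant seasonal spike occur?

The largest autocorrelation is r_4 = 0.44, with a weaker echo at lag 8 (0.20); the remaining lags stay at or below 0.16.
The dominant spike at lag 4 indicates a seasonal period of 4.

4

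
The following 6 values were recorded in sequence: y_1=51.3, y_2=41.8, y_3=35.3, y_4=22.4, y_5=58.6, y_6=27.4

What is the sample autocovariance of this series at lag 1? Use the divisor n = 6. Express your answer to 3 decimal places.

Mean ȳ = (51.3 + 41.8 + 35.3 + 22.4 + 58.6 + 27.4)/6 = 39.4667
Σ_{t=1}^{5}(y_t−ȳ)(y_{t+1}−ȳ) = -468.4178
γ_1 = -468.4178 / 6 = -78.070

-78.070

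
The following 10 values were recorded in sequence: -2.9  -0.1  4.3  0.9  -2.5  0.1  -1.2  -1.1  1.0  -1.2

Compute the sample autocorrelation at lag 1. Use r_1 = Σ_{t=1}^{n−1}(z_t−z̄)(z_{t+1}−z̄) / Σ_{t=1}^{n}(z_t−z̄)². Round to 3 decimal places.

0.011

Mean z̄ = (-2.9 − 0.1 + 4.3 + 0.9 − 2.5 + 0.1 − 1.2 − 1.1 + 1.0 − 1.2)/10 = -0.2700
Numerator Σ_{t=1}^{9}(z_t−z̄)(z_{t+1}−z̄) = 0.4351
Denominator Σ(z_t−z̄)² = 38.3410
r_1 = 0.4351 / 38.3410 = 0.011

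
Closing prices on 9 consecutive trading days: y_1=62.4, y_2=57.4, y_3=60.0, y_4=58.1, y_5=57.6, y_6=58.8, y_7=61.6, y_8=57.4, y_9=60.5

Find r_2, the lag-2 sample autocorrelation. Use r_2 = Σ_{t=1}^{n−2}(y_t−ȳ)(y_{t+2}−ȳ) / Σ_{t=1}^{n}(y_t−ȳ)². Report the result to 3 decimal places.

Mean ȳ = (62.4 + 57.4 + 60.0 + 58.1 + 57.6 + 58.8 + 61.6 + 57.4 + 60.5)/9 = 59.3111
Numerator Σ_{t=1}^{7}(y_t−ȳ)(y_{t+2}−ȳ) = 3.6642
Denominator Σ(y_t−ȳ)² = 28.6289
r_2 = 3.6642 / 28.6289 = 0.128

0.128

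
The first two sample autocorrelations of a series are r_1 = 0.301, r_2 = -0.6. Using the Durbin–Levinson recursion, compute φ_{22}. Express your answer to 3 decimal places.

φ_{22} = (r_2 − r_1²) / (1 − r_1²)
r_1² = (0.301)² = 0.090601
Numerator = -0.6 − 0.0906 = -0.6906; denominator = 1 − 0.0906 = 0.9094
φ_{22} = -0.6906 / 0.9094 = -0.759

-0.759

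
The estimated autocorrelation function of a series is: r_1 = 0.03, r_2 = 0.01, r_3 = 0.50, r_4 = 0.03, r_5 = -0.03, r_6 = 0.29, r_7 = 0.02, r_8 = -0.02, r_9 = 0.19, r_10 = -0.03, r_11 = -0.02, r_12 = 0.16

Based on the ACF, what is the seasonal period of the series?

3

The largest autocorrelation is r_3 = 0.50, with weaker echoes at lags 6 (0.29), 9 (0.19) and 12 (0.16); the remaining lags stay at or below 0.03.
The dominant spike at lag 3 indicates a seasonal period of 3.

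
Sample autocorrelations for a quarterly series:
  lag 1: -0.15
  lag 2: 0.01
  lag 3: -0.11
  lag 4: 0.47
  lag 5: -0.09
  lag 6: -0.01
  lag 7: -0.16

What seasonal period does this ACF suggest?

4

The largest autocorrelation is r_4 = 0.47; the remaining lags stay at or below 0.01.
The dominant spike at lag 4 indicates a seasonal period of 4.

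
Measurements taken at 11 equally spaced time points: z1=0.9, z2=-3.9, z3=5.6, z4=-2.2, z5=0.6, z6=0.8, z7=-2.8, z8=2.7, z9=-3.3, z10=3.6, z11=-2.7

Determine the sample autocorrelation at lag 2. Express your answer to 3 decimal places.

Mean z̄ = (0.9 − 3.9 + 5.6 − 2.2 + 0.6 + 0.8 − 2.8 + 2.7 − 3.3 + 3.6 − 2.7)/11 = -0.0636
Numerator Σ_{t=1}^{9}(z_t−z̄)(z_{t+2}−z̄) = 43.6510
Denominator Σ(z_t−z̄)² = 99.4455
r_2 = 43.6510 / 99.4455 = 0.439

0.439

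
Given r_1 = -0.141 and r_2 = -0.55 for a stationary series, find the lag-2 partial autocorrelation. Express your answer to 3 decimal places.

φ_{22} = (r_2 − r_1²) / (1 − r_1²)
r_1² = (-0.141)² = 0.019881
Numerator = -0.55 − 0.0199 = -0.5699; denominator = 1 − 0.0199 = 0.9801
φ_{22} = -0.5699 / 0.9801 = -0.581

-0.581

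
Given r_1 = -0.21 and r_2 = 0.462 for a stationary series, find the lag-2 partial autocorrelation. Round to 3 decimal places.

φ_{22} = (r_2 − r_1²) / (1 − r_1²)
r_1² = (-0.21)² = 0.0441
Numerator = 0.462 − 0.0441 = 0.4179; denominator = 1 − 0.0441 = 0.9559
φ_{22} = 0.4179 / 0.9559 = 0.437

0.437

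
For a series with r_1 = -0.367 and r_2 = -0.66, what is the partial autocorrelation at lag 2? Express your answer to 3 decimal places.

-0.918

φ_{22} = (r_2 − r_1²) / (1 − r_1²)
r_1² = (-0.367)² = 0.134689
Numerator = -0.66 − 0.1347 = -0.7947; denominator = 1 − 0.1347 = 0.8653
φ_{22} = -0.7947 / 0.8653 = -0.918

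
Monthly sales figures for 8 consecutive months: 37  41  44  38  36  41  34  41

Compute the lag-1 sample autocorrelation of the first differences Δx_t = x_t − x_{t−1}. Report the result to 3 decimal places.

First differences Δx: 4, 3, -6, -2, 5, -7, 7
Mean of differences = 0.5714
Numerator Σ(Δx_t−Δx̄)(Δx_{t+1}−Δx̄) = -84.3265
Denominator Σ(Δx_t−Δx̄)² = 185.7143
r_1(Δx) = -84.3265 / 185.7143 = -0.454

-0.454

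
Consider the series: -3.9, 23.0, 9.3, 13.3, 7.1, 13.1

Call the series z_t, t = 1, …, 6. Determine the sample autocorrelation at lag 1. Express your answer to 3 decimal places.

-0.549

Mean z̄ = (-3.9 + 23.0 + 9.3 + 13.3 + 7.1 + 13.1)/6 = 10.3167
Deviations from mean: -14.2167, 12.6833, -1.0167, 2.9833, -3.2167, 2.7833
Numerator Σ_{t=1}^{5}(z_t−z̄)(z_{t+1}−z̄) = -214.7919
Denominator Σ(z_t−z̄)² = 391.0083
r_1 = -214.7919 / 391.0083 = -0.549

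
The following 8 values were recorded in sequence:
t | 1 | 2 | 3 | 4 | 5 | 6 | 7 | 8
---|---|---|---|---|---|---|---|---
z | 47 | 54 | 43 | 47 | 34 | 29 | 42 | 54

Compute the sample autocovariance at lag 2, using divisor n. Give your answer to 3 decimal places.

Mean z̄ = (47 + 54 + 43 + 47 + 34 + 29 + 42 + 54)/8 = 43.7500
Deviations: 3.2500, 10.2500, -0.7500, 3.2500, -9.7500, -14.7500, -1.7500, 10.2500
Σ_{t=1}^{6}(z_t−z̄)(z_{t+2}−z̄) = -143.8750
γ_2 = -143.8750 / 8 = -17.984

-17.984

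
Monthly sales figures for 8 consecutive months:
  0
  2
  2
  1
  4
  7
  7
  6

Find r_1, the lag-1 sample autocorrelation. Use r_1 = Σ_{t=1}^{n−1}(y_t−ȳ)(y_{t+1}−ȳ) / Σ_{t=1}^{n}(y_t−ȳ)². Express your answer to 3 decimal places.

0.603

Mean ȳ = (0 + 2 + 2 + 1 + 4 + 7 + 7 + 6)/8 = 3.6250
Deviations from mean: -3.6250, -1.6250, -1.6250, -2.6250, 0.3750, 3.3750, 3.3750, 2.3750
Σ(y_t−ȳ)(y_{t+1}−ȳ) = (5.8906) + (2.6406) + (4.2656) + (-0.9844) + (1.2656) + (11.3906) + (8.0156) = 32.4844
Denominator Σ(y_t−ȳ)² = 53.8750
r_1 = 32.4844 / 53.8750 = 0.603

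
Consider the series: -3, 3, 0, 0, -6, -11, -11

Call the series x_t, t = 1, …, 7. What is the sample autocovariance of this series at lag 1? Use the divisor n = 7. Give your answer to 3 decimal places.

15.143

Mean x̄ = (-3 + 3 + 0 + 0 − 6 − 11 − 11)/7 = -4.0000
Deviations: 1.0000, 7.0000, 4.0000, 4.0000, -2.0000, -7.0000, -7.0000
Σ_{t=1}^{6}(x_t−x̄)(x_{t+1}−x̄) = 106.0000
γ_1 = 106.0000 / 7 = 15.143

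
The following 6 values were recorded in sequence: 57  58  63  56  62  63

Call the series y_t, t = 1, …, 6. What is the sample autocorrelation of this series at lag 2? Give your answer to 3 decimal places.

Mean ȳ = (57 + 58 + 63 + 56 + 62 + 63)/6 = 59.8333
Deviations from mean: -2.8333, -1.8333, 3.1667, -3.8333, 2.1667, 3.1667
Σ(y_t−ȳ)(y_{t+2}−ȳ) = (-8.9722) + (7.0278) + (6.8611) + (-12.1389) = -7.2222
Denominator Σ(y_t−ȳ)² = 50.8333
r_2 = -7.2222 / 50.8333 = -0.142

-0.142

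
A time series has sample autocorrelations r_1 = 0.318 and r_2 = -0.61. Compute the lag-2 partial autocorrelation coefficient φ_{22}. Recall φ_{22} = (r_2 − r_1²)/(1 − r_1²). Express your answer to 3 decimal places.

φ_{22} = (r_2 − r_1²) / (1 − r_1²)
r_1² = (0.318)² = 0.101124
Numerator = -0.61 − 0.1011 = -0.7111; denominator = 1 − 0.1011 = 0.8989
φ_{22} = -0.7111 / 0.8989 = -0.791

-0.791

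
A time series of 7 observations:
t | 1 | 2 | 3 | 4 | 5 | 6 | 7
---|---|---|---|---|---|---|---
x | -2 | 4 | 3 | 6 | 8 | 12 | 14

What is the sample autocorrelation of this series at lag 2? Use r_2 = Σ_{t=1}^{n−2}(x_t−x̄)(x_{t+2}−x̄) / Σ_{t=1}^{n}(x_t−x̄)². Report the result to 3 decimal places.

0.190

Mean x̄ = (-2 + 4 + 3 + 6 + 8 + 12 + 14)/7 = 6.4286
Deviations from mean: -8.4286, -2.4286, -3.4286, -0.4286, 1.5714, 5.5714, 7.5714
Σ(x_t−x̄)(x_{t+2}−x̄) = (28.8980) + (1.0408) + (-5.3878) + (-2.3878) + (11.8980) = 34.0612
Denominator Σ(x_t−x̄)² = 179.7143
r_2 = 34.0612 / 179.7143 = 0.190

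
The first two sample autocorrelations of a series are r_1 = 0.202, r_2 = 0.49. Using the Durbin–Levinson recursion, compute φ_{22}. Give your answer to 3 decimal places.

0.468

φ_{22} = (r_2 − r_1²) / (1 − r_1²)
r_1² = (0.202)² = 0.040804
Numerator = 0.49 − 0.0408 = 0.4492; denominator = 1 − 0.0408 = 0.9592
φ_{22} = 0.4492 / 0.9592 = 0.468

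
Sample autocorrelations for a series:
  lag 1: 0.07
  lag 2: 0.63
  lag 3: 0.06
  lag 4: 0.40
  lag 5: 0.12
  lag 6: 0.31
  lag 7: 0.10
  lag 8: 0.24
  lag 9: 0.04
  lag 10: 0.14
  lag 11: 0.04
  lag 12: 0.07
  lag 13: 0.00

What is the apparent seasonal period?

2

The largest autocorrelation is r_2 = 0.63, with weaker echoes at lags 4 (0.40), 6 (0.31) and 8 (0.24); the remaining lags stay at or below 0.14.
The dominant spike at lag 2 indicates a seasonal period of 2.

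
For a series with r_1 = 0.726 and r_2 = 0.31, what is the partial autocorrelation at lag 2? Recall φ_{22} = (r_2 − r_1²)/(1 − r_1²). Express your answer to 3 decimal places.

φ_{22} = (r_2 − r_1²) / (1 − r_1²)
r_1² = (0.726)² = 0.527076
Numerator = 0.31 − 0.5271 = -0.2171; denominator = 1 − 0.5271 = 0.4729
φ_{22} = -0.2171 / 0.4729 = -0.459

-0.459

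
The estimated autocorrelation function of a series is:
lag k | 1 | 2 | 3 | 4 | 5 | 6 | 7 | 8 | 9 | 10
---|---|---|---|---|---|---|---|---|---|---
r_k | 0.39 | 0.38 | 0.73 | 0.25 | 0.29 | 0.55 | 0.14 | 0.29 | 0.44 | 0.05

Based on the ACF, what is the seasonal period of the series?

3

The largest autocorrelation is r_3 = 0.73, with weaker echoes at lags 6 (0.55) and 9 (0.44); the remaining lags stay at or below 0.39. The elevated value at lag 1 (0.39), dropping to 0.38 at lag 2, reflects decaying short-term dependence rather than seasonality.
The dominant spike at lag 3 indicates a seasonal period of 3.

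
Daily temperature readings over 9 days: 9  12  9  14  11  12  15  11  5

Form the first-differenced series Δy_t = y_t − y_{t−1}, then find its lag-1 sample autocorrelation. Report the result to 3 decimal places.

-0.248

First differences Δy: 3, -3, 5, -3, 1, 3, -4, -6
Mean of differences = -0.5000
Numerator Σ(Δy_t−Δȳ)(Δy_{t+1}−Δȳ) = -27.7500
Denominator Σ(Δy_t−Δȳ)² = 112.0000
r_1(Δy) = -27.7500 / 112.0000 = -0.248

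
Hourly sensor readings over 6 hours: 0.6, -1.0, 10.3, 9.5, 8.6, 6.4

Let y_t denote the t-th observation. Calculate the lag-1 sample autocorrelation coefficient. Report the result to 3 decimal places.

0.292

Mean ȳ = (0.6 − 1.0 + 10.3 + 9.5 + 8.6 + 6.4)/6 = 5.7333
Deviations from mean: -5.1333, -6.7333, 4.5667, 3.7667, 2.8667, 0.6667
Σ(y_t−ȳ)(y_{t+1}−ȳ) = (34.5644) + (-30.7489) + (17.2011) + (10.7978) + (1.9111) = 33.7256
Denominator Σ(y_t−ȳ)² = 115.3933
r_1 = 33.7256 / 115.3933 = 0.292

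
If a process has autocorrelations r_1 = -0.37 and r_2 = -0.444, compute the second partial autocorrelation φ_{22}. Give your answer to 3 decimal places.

-0.673

φ_{22} = (r_2 − r_1²) / (1 − r_1²)
r_1² = (-0.37)² = 0.1369
Numerator = -0.444 − 0.1369 = -0.5809; denominator = 1 − 0.1369 = 0.8631
φ_{22} = -0.5809 / 0.8631 = -0.673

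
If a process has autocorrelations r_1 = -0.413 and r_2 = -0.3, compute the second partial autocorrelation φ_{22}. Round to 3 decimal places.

φ_{22} = (r_2 − r_1²) / (1 − r_1²)
r_1² = (-0.413)² = 0.170569
Numerator = -0.3 − 0.1706 = -0.4706; denominator = 1 − 0.1706 = 0.8294
φ_{22} = -0.4706 / 0.8294 = -0.567

-0.567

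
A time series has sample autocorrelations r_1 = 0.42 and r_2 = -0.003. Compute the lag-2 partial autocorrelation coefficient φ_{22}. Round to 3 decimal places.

φ_{22} = (r_2 − r_1²) / (1 − r_1²)
r_1² = (0.42)² = 0.1764
Numerator = -0.003 − 0.1764 = -0.1794; denominator = 1 − 0.1764 = 0.8236
φ_{22} = -0.1794 / 0.8236 = -0.218

-0.218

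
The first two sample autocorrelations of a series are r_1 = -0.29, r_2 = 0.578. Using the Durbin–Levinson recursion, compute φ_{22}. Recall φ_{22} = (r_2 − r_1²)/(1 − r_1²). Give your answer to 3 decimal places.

φ_{22} = (r_2 − r_1²) / (1 − r_1²)
r_1² = (-0.29)² = 0.0841
Numerator = 0.578 − 0.0841 = 0.4939; denominator = 1 − 0.0841 = 0.9159
φ_{22} = 0.4939 / 0.9159 = 0.539

0.539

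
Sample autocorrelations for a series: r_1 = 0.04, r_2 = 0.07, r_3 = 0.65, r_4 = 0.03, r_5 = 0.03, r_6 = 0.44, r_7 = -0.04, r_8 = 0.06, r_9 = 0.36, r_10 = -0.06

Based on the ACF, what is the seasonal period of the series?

3

The largest autocorrelation is r_3 = 0.65, with weaker echoes at lags 6 (0.44) and 9 (0.36); the remaining lags stay at or below 0.07.
The dominant spike at lag 3 indicates a seasonal period of 3.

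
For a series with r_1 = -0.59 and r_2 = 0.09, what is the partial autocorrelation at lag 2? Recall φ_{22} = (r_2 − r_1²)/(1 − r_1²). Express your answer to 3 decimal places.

-0.396

φ_{22} = (r_2 − r_1²) / (1 − r_1²)
r_1² = (-0.59)² = 0.3481
Numerator = 0.09 − 0.3481 = -0.2581; denominator = 1 − 0.3481 = 0.6519
φ_{22} = -0.2581 / 0.6519 = -0.396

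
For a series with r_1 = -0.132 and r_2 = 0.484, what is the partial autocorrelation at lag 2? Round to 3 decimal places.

0.475

φ_{22} = (r_2 − r_1²) / (1 − r_1²)
r_1² = (-0.132)² = 0.017424
Numerator = 0.484 − 0.0174 = 0.4666; denominator = 1 − 0.0174 = 0.9826
φ_{22} = 0.4666 / 0.9826 = 0.475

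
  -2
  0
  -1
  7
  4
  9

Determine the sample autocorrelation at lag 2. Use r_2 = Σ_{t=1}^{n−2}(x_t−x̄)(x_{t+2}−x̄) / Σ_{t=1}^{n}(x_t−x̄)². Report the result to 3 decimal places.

Mean x̄ = (-2 + 0 − 1 + 7 + 4 + 9)/6 = 2.8333
Deviations from mean: -4.8333, -2.8333, -3.8333, 4.1667, 1.1667, 6.1667
Numerator Σ_{t=1}^{4}(x_t−x̄)(x_{t+2}−x̄) = 27.9444
Denominator Σ(x_t−x̄)² = 102.8333
r_2 = 27.9444 / 102.8333 = 0.272

0.272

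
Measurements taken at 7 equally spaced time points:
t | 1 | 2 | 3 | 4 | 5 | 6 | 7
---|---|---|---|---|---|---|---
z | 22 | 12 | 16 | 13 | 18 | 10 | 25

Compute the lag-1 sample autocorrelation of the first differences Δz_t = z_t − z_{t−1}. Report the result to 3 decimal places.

First differences Δz: -10, 4, -3, 5, -8, 15
Mean of differences = 0.5000
Numerator Σ(Δz_t−Δz̄)(Δz_{t+1}−Δz̄) = -226.2500
Denominator Σ(Δz_t−Δz̄)² = 437.5000
r_1(Δz) = -226.2500 / 437.5000 = -0.517

-0.517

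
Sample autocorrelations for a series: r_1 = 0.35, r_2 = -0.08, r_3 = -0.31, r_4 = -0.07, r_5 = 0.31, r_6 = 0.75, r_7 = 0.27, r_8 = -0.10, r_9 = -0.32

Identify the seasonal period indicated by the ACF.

The largest autocorrelation is r_6 = 0.75; the remaining lags stay at or below 0.35.
The dominant spike at lag 6 indicates a seasonal period of 6.

6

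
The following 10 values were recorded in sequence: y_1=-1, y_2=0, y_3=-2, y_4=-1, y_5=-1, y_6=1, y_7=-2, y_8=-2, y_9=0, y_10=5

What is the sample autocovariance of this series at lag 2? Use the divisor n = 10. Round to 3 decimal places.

Mean ȳ = (-1 + 0 − 2 − 1 − 1 + 1 − 2 − 2 + 0 + 5)/10 = -0.3000
Σ_{t=1}^{8}(y_t−ȳ)(y_{t+2}−ȳ) = -9.2800
γ_2 = -9.2800 / 10 = -0.928

-0.928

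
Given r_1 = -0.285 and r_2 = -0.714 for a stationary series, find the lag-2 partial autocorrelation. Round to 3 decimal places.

-0.866

φ_{22} = (r_2 − r_1²) / (1 − r_1²)
r_1² = (-0.285)² = 0.081225
Numerator = -0.714 − 0.0812 = -0.7952; denominator = 1 − 0.0812 = 0.9188
φ_{22} = -0.7952 / 0.9188 = -0.866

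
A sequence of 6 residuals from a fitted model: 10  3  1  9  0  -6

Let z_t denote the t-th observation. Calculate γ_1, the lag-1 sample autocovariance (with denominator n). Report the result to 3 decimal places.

Mean z̄ = (10 + 3 + 1 + 9 + 0 − 6)/6 = 2.8333
Deviations: 7.1667, 0.1667, -1.8333, 6.1667, -2.8333, -8.8333
Σ_{t=1}^{5}(z_t−z̄)(z_{t+1}−z̄) = -2.8611
γ_1 = -2.8611 / 6 = -0.477

-0.477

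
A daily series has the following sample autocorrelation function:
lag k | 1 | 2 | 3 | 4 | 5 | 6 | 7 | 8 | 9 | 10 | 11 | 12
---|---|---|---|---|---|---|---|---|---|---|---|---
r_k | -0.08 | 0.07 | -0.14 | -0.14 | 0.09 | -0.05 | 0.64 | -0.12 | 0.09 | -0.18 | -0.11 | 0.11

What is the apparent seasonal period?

7

The largest autocorrelation is r_7 = 0.64; the remaining lags stay at or below 0.11.
The dominant spike at lag 7 indicates a seasonal period of 7.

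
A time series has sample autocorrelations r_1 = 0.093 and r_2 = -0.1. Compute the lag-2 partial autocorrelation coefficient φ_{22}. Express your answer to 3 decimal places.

φ_{22} = (r_2 − r_1²) / (1 − r_1²)
r_1² = (0.093)² = 0.008649
Numerator = -0.1 − 0.0086 = -0.1086; denominator = 1 − 0.0086 = 0.9914
φ_{22} = -0.1086 / 0.9914 = -0.110

-0.110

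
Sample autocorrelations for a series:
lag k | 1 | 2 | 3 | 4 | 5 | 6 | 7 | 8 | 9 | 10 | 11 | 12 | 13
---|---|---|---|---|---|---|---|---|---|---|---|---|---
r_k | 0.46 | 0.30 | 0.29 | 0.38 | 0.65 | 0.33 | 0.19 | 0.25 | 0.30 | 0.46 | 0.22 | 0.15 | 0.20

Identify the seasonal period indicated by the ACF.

5

The largest autocorrelation is r_5 = 0.65; the remaining lags stay at or below 0.46. The elevated value at lag 1 (0.46), dropping to 0.30 at lag 2, reflects decaying short-term dependence rather than seasonality.
The dominant spike at lag 5 indicates a seasonal period of 5.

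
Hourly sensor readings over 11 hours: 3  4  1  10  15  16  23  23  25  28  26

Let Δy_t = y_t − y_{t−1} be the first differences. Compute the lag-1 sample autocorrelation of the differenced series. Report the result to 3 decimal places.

-0.257

First differences Δy: 1, -3, 9, 5, 1, 7, 0, 2, 3, -2
Mean of differences = 2.3000
Numerator Σ(Δy_t−Δȳ)(Δy_{t+1}−Δȳ) = -33.4900
Denominator Σ(Δy_t−Δȳ)² = 130.1000
r_1(Δy) = -33.4900 / 130.1000 = -0.257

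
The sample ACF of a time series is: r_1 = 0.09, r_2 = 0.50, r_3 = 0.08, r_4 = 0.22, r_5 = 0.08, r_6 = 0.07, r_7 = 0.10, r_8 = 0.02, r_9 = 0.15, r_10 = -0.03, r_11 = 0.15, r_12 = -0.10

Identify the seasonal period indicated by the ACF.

2

The largest autocorrelation is r_2 = 0.50, with a weaker echo at lag 4 (0.22); the remaining lags stay at or below 0.15.
The dominant spike at lag 2 indicates a seasonal period of 2.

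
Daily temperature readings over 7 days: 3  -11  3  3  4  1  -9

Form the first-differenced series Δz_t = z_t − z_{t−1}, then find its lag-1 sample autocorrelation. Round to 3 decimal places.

-0.312

First differences Δz: -14, 14, 0, 1, -3, -10
Mean of differences = -2.0000
Numerator Σ(Δz_t−Δz̄)(Δz_{t+1}−Δz̄) = -149.0000
Denominator Σ(Δz_t−Δz̄)² = 478.0000
r_1(Δz) = -149.0000 / 478.0000 = -0.312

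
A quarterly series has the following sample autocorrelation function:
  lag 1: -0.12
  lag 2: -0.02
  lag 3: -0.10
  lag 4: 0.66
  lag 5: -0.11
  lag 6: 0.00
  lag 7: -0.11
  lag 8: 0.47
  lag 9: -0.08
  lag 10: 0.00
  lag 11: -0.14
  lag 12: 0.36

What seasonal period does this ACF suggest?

4

The largest autocorrelation is r_4 = 0.66, with weaker echoes at lags 8 (0.47) and 12 (0.36); the remaining lags stay at or below 0.00.
The dominant spike at lag 4 indicates a seasonal period of 4.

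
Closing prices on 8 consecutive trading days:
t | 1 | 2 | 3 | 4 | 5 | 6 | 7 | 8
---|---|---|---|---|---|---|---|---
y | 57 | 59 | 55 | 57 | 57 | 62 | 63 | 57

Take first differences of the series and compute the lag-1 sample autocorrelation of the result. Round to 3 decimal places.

-0.198

First differences Δy: 2, -4, 2, 0, 5, 1, -6
Mean of differences = 0.0000
Numerator Σ(Δy_t−Δȳ)(Δy_{t+1}−Δȳ) = -17.0000
Denominator Σ(Δy_t−Δȳ)² = 86.0000
r_1(Δy) = -17.0000 / 86.0000 = -0.198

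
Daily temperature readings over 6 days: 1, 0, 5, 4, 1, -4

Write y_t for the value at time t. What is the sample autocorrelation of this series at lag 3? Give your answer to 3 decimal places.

-0.395

Mean ȳ = (1 + 0 + 5 + 4 + 1 − 4)/6 = 1.1667
Deviations from mean: -0.1667, -1.1667, 3.8333, 2.8333, -0.1667, -5.1667
Σ(y_t−ȳ)(y_{t+3}−ȳ) = (-0.4722) + (0.1944) + (-19.8056) = -20.0833
Denominator Σ(y_t−ȳ)² = 50.8333
r_3 = -20.0833 / 50.8333 = -0.395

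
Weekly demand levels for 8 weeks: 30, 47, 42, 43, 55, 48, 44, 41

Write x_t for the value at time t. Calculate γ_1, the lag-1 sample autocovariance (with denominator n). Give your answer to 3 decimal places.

-1.164

Mean x̄ = (30 + 47 + 42 + 43 + 55 + 48 + 44 + 41)/8 = 43.7500
Σ_{t=1}^{7}(x_t−x̄)(x_{t+1}−x̄) = -9.3125
γ_1 = -9.3125 / 8 = -1.164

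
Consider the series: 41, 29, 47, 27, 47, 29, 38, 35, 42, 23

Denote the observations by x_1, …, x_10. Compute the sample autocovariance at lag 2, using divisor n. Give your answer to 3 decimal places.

Mean x̄ = (41 + 29 + 47 + 27 + 47 + 29 + 38 + 35 + 42 + 23)/10 = 35.8000
Σ_{t=1}^{8}(x_t−x̄)(x_{t+2}−x̄) = 357.3200
γ_2 = 357.3200 / 10 = 35.732

35.732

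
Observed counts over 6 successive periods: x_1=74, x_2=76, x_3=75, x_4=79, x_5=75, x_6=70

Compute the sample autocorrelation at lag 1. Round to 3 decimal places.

Mean x̄ = (74 + 76 + 75 + 79 + 75 + 70)/6 = 74.8333
Deviations from mean: -0.8333, 1.1667, 0.1667, 4.1667, 0.1667, -4.8333
Σ(x_t−x̄)(x_{t+1}−x̄) = (-0.9722) + (0.1944) + (0.6944) + (0.6944) + (-0.8056) = -0.1944
Denominator Σ(x_t−x̄)² = 42.8333
r_1 = -0.1944 / 42.8333 = -0.005

-0.005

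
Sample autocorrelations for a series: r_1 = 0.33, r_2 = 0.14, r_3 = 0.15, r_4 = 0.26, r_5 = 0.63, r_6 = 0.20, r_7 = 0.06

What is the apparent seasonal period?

The largest autocorrelation is r_5 = 0.63; the remaining lags stay at or below 0.33. The elevated value at lag 1 (0.33), dropping to 0.14 at lag 2, reflects decaying short-term dependence rather than seasonality.
The dominant spike at lag 5 indicates a seasonal period of 5.

5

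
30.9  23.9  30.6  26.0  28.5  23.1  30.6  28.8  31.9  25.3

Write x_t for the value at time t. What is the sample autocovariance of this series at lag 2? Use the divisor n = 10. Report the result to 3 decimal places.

Mean x̄ = (30.9 + 23.9 + 30.6 + 26.0 + 28.5 + 23.1 + 30.6 + 28.8 + 31.9 + 25.3)/10 = 27.9600
Σ_{t=1}^{8}(x_t−x̄)(x_{t+2}−x̄) = 32.1808
γ_2 = 32.1808 / 10 = 3.218

3.218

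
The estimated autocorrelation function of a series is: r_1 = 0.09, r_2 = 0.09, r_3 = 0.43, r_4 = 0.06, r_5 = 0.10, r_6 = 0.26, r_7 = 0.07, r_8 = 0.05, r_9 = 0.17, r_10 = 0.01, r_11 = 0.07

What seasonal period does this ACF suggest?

The largest autocorrelation is r_3 = 0.43, with weaker echoes at lags 6 (0.26) and 9 (0.17); the remaining lags stay at or below 0.10.
The dominant spike at lag 3 indicates a seasonal period of 3.

3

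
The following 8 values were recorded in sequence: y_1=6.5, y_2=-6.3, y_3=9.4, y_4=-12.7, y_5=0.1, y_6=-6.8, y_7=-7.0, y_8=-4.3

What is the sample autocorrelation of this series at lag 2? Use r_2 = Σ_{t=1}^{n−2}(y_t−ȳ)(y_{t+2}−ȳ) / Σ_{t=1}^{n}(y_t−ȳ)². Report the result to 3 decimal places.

0.556

Mean ȳ = (6.5 − 6.3 + 9.4 − 12.7 + 0.1 − 6.8 − 7.0 − 4.3)/8 = -2.6375
Deviations from mean: 9.1375, -3.6625, 12.0375, -10.0625, 2.7375, -4.1625, -4.3625, -1.6625
Σ(y_t−ȳ)(y_{t+2}−ȳ) = (109.9927) + (36.8539) + (32.9527) + (41.8852) + (-11.9423) + (6.9202) = 216.6622
Denominator Σ(y_t−ȳ)² = 389.6788
r_2 = 216.6622 / 389.6788 = 0.556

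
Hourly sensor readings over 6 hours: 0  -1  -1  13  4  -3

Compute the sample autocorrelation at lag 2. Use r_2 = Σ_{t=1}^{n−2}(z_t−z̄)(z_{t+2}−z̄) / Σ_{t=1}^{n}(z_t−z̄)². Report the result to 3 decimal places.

-0.512

Mean z̄ = (0 − 1 − 1 + 13 + 4 − 3)/6 = 2.0000
Deviations from mean: -2.0000, -3.0000, -3.0000, 11.0000, 2.0000, -5.0000
Σ(z_t−z̄)(z_{t+2}−z̄) = (6.0000) + (-33.0000) + (-6.0000) + (-55.0000) = -88.0000
Denominator Σ(z_t−z̄)² = 172.0000
r_2 = -88.0000 / 172.0000 = -0.512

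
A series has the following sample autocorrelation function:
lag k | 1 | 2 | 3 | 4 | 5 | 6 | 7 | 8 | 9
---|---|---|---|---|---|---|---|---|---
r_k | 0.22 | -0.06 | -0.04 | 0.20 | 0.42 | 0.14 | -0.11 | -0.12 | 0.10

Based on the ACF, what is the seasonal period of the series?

The largest autocorrelation is r_5 = 0.42; the remaining lags stay at or below 0.22.
The dominant spike at lag 5 indicates a seasonal period of 5.

5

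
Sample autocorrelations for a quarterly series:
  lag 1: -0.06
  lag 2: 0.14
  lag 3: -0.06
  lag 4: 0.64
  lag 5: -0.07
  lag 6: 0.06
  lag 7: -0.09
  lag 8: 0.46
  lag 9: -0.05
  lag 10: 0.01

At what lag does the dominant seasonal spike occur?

The largest autocorrelation is r_4 = 0.64, with a weaker echo at lag 8 (0.46); the remaining lags stay at or below 0.14.
The dominant spike at lag 4 indicates a seasonal period of 4.

4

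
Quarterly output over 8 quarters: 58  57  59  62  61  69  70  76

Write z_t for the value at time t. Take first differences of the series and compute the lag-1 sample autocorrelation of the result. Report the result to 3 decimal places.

First differences Δz: -1, 2, 3, -1, 8, 1, 6
Mean of differences = 2.5714
Numerator Σ(Δz_t−Δz̄)(Δz_{t+1}−Δz̄) = -33.0408
Denominator Σ(Δz_t−Δz̄)² = 69.7143
r_1(Δz) = -33.0408 / 69.7143 = -0.474

-0.474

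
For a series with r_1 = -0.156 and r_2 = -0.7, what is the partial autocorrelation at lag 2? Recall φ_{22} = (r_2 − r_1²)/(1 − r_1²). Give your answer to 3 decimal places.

φ_{22} = (r_2 − r_1²) / (1 − r_1²)
r_1² = (-0.156)² = 0.024336
Numerator = -0.7 − 0.0243 = -0.7243; denominator = 1 − 0.0243 = 0.9757
φ_{22} = -0.7243 / 0.9757 = -0.742

-0.742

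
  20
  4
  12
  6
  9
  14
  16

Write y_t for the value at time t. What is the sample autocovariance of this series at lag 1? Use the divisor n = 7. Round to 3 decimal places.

-7.230

Mean ȳ = (20 + 4 + 12 + 6 + 9 + 14 + 16)/7 = 11.5714
Deviations: 8.4286, -7.5714, 0.4286, -5.5714, -2.5714, 2.4286, 4.4286
Σ_{t=1}^{6}(y_t−ȳ)(y_{t+1}−ȳ) = -50.6122
γ_1 = -50.6122 / 7 = -7.230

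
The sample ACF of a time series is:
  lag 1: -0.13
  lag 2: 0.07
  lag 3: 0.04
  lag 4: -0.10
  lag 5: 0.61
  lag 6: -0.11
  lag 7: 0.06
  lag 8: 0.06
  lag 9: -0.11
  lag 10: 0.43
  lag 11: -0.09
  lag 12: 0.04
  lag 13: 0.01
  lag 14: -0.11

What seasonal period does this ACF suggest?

The largest autocorrelation is r_5 = 0.61, with a weaker echo at lag 10 (0.43); the remaining lags stay at or below 0.07.
The dominant spike at lag 5 indicates a seasonal period of 5.

5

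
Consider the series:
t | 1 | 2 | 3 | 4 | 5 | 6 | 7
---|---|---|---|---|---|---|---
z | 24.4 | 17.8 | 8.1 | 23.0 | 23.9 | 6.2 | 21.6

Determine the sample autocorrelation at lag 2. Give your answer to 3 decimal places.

-0.457

Mean z̄ = (24.4 + 17.8 + 8.1 + 23.0 + 23.9 + 6.2 + 21.6)/7 = 17.8571
Σ(z_t−z̄)(z_{t+2}−z̄) = (-63.8396) + (-0.2939) + (-58.9610) + (-59.9510) + (22.6176) = -160.4280
Denominator Σ(z_t−z̄)² = 350.8771
r_2 = -160.4280 / 350.8771 = -0.457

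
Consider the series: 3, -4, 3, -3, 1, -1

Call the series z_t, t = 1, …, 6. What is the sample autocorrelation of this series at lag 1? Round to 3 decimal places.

-0.837

Mean z̄ = (3 − 4 + 3 − 3 + 1 − 1)/6 = -0.1667
Σ(z_t−z̄)(z_{t+1}−z̄) = (-12.1389) + (-12.1389) + (-8.9722) + (-3.3056) + (-0.9722) = -37.5278
Denominator Σ(z_t−z̄)² = 44.8333
r_1 = -37.5278 / 44.8333 = -0.837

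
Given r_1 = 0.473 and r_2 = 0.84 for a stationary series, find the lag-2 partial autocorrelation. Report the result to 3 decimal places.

0.794

φ_{22} = (r_2 − r_1²) / (1 − r_1²)
r_1² = (0.473)² = 0.223729
Numerator = 0.84 − 0.2237 = 0.6163; denominator = 1 − 0.2237 = 0.7763
φ_{22} = 0.6163 / 0.7763 = 0.794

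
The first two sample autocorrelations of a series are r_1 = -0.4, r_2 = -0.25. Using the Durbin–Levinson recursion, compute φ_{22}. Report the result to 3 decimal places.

-0.488

φ_{22} = (r_2 − r_1²) / (1 − r_1²)
r_1² = (-0.4)² = 0.16
Numerator = -0.25 − 0.1600 = -0.4100; denominator = 1 − 0.1600 = 0.8400
φ_{22} = -0.4100 / 0.8400 = -0.488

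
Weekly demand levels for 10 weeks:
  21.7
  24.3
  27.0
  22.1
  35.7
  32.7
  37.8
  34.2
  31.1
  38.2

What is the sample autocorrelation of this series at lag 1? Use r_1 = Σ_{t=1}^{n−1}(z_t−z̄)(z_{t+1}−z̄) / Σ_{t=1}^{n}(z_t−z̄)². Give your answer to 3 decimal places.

Mean z̄ = (21.7 + 24.3 + 27.0 + 22.1 + 35.7 + 32.7 + 37.8 + 34.2 + 31.1 + 38.2)/10 = 30.4800
Numerator Σ_{t=1}^{9}(z_t−z̄)(z_{t+1}−z̄) = 123.3476
Denominator Σ(z_t−z̄)² = 357.1960
r_1 = 123.3476 / 357.1960 = 0.345

0.345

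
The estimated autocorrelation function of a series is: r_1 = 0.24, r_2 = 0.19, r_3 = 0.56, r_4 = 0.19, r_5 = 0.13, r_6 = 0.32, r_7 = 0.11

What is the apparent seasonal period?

The largest autocorrelation is r_3 = 0.56, with a weaker echo at lag 6 (0.32); the remaining lags stay at or below 0.24. The elevated value at lag 1 (0.24), dropping to 0.19 at lag 2, reflects decaying short-term dependence rather than seasonality.
The dominant spike at lag 3 indicates a seasonal period of 3.

3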